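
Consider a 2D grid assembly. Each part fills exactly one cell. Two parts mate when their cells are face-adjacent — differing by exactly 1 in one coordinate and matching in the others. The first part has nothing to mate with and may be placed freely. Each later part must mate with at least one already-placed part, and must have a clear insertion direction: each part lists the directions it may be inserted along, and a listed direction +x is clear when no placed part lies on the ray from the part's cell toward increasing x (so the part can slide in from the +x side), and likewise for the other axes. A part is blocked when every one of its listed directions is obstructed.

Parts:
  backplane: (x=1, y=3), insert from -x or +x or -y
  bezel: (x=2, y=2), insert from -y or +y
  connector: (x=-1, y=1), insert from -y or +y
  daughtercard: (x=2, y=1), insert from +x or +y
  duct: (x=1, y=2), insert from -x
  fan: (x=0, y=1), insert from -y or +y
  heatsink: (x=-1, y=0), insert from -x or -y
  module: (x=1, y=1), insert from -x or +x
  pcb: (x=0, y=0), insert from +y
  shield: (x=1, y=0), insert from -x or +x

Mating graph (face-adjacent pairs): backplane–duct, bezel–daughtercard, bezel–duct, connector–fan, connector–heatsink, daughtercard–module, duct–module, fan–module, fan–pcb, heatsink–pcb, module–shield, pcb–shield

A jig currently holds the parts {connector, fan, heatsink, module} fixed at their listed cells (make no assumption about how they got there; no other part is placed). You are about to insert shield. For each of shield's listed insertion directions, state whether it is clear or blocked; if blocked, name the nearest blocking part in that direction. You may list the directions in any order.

+x: clear; -x: blocked by heatsink

-x: nearest on ray is heatsink@(-1, 0) ⇒ blocked
+x: ray from shield(1, 0) has no placed part ⇒ clear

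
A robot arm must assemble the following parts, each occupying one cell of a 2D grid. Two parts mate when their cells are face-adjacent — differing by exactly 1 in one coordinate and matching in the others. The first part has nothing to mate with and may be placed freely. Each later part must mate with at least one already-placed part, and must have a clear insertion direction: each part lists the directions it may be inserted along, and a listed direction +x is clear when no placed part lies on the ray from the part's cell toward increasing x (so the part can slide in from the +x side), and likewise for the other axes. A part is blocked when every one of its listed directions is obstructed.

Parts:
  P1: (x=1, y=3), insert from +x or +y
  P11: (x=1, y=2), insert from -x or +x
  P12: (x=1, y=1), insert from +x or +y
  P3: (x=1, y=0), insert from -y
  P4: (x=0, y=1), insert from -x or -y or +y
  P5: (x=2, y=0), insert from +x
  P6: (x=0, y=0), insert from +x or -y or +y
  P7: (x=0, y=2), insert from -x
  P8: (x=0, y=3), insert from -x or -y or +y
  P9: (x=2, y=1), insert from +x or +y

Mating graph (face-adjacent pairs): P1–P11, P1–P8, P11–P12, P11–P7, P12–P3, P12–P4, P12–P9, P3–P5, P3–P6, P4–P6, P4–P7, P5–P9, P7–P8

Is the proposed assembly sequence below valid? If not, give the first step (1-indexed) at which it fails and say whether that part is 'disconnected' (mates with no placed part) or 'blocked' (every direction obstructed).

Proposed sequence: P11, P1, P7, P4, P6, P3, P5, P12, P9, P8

1. P11@(1, 2) [-x clear] — {P11}
2. P1@(1, 3) [+x clear] — {P1, P11}
3. P7@(0, 2) [-x clear] — {P1, P11, P7}
4. P4@(0, 1) [-x clear] — {P1, P11, P4, P7}
5. P6@(0, 0) [+x clear] — {P1, P11, P4, P6, P7}
6. P3@(1, 0) [-y clear] — {P1, P11, P3, P4, P6, P7}
7. P5@(2, 0) [+x clear] — {P1, P11, P3, P4, P5, P6, P7}
8. P12@(1, 1) [+x clear] — {P1, P11, P12, P3, P4, P5, P6, P7}
9. P9@(2, 1) [+x clear] — {P1, P11, P12, P3, P4, P5, P6, P7, P9}
10. P8@(0, 3) [-x clear] — {P1, P11, P12, P3, P4, P5, P6, P7, P8, P9}

Valid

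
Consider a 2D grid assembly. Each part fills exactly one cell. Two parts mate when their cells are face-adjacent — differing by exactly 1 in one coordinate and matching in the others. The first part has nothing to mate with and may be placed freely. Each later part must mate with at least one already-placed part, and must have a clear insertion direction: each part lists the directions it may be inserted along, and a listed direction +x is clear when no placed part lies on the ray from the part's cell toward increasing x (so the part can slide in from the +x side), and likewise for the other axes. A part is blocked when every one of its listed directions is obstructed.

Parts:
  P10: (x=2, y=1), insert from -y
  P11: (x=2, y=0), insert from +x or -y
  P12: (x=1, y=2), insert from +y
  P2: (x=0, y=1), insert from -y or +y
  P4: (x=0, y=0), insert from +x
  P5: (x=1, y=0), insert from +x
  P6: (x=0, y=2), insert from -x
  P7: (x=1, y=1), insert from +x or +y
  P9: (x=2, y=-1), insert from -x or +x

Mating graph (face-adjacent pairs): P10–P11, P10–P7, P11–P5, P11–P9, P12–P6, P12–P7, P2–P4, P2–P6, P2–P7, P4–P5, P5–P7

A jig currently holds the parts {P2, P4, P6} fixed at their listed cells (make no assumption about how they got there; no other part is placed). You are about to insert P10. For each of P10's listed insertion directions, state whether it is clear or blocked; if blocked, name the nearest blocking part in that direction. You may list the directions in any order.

-y: clear

-y: ray from P10(2, 1) has no placed part ⇒ clear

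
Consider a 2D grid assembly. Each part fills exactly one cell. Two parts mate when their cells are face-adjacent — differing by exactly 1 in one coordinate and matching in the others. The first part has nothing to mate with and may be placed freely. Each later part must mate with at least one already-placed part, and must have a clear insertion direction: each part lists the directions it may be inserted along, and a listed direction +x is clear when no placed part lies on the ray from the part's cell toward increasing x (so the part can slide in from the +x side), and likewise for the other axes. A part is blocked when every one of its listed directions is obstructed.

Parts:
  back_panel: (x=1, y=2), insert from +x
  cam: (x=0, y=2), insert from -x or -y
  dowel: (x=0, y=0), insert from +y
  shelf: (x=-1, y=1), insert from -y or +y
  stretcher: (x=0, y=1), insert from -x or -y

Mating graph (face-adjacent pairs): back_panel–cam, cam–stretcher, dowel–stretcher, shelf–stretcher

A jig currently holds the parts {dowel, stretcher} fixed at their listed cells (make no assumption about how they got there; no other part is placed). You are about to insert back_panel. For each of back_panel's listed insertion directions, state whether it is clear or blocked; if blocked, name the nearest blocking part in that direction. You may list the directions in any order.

+x: ray from back_panel(1, 2) has no placed part ⇒ clear

+x: clear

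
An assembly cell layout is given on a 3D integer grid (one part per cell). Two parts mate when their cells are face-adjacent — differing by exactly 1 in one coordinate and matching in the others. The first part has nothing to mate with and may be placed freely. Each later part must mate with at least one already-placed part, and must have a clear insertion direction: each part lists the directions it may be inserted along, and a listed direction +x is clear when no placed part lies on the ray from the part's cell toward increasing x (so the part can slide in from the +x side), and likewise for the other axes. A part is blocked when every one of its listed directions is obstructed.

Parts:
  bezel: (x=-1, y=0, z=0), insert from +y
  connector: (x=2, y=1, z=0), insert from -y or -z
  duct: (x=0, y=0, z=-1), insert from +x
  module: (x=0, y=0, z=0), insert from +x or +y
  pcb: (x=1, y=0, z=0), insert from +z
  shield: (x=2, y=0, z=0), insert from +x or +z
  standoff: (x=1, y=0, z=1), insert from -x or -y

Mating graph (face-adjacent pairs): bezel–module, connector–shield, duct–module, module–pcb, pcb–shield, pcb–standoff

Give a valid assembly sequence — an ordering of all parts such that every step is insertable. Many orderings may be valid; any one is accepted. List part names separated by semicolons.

connector; shield; pcb; standoff; module; duct; bezel

1. connector@(2, 1, 0) [-y clear] — {connector}
2. shield@(2, 0, 0) [+x clear] — {connector, shield}
3. pcb@(1, 0, 0) [+z clear] — {connector, pcb, shield}
4. standoff@(1, 0, 1) [-x clear] — {connector, pcb, shield, standoff}
5. module@(0, 0, 0) [+y clear] — {connector, module, pcb, shield, standoff}
6. duct@(0, 0, -1) [+x clear] — {connector, duct, module, pcb, shield, standoff}
7. bezel@(-1, 0, 0) [+y clear] — {bezel, connector, duct, module, pcb, shield, standoff}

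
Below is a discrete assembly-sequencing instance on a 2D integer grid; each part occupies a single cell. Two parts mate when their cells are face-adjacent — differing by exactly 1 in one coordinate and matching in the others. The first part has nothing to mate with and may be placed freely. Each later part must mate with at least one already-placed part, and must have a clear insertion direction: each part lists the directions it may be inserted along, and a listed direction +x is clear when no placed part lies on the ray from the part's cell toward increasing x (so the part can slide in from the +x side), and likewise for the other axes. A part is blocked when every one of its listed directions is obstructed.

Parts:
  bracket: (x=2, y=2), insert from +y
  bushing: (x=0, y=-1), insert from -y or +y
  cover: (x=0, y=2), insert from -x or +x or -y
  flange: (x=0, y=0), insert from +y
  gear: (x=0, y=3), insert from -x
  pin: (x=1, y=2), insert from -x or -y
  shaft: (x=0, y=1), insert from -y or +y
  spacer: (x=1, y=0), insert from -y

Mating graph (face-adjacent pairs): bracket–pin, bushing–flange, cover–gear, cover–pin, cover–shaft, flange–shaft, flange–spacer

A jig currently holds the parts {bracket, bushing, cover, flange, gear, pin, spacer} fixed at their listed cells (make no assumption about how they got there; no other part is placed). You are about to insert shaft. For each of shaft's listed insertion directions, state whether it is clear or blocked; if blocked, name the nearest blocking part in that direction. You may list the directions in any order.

+y: blocked by cover; -y: blocked by flange

-y: nearest on ray is flange@(0, 0) ⇒ blocked
+y: nearest on ray is cover@(0, 2) ⇒ blocked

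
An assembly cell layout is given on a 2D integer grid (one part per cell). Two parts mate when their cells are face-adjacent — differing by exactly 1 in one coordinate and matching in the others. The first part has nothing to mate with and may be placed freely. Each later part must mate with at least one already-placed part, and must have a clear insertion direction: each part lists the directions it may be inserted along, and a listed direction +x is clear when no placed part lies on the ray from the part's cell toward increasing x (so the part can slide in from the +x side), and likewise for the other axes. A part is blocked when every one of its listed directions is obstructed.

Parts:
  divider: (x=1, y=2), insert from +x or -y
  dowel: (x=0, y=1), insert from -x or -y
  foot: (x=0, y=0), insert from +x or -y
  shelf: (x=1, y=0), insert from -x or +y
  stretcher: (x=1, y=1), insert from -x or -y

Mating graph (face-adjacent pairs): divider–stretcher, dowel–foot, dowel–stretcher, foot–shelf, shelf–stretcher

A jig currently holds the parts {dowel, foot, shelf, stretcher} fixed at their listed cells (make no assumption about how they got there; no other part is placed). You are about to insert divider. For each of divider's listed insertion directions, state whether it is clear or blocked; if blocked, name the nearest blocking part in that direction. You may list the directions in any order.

+x: clear; -y: blocked by stretcher

+x: ray from divider(1, 2) has no placed part ⇒ clear
-y: nearest on ray is stretcher@(1, 1) ⇒ blocked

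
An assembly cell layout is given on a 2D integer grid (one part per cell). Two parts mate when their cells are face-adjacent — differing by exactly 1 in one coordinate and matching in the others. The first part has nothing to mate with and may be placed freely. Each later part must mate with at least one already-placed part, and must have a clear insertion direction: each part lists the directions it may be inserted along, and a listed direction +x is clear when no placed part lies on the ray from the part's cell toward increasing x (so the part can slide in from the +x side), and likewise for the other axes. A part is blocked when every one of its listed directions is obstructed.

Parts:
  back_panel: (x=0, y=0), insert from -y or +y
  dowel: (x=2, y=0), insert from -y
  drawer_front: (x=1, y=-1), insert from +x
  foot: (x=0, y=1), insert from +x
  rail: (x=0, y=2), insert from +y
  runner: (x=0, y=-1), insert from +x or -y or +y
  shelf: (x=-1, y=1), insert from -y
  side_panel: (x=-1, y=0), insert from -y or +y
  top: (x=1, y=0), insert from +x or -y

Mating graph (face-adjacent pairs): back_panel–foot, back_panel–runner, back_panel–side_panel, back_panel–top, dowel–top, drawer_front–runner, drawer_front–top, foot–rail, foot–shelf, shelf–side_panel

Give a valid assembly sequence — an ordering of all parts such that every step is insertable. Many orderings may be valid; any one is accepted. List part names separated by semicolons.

runner; back_panel; top; dowel; foot; shelf; rail; side_panel; drawer_front

1. runner@(0, -1) [+x clear] — {runner}
2. back_panel@(0, 0) [+y clear] — {back_panel, runner}
3. top@(1, 0) [+x clear] — {back_panel, runner, top}
4. dowel@(2, 0) [-y clear] — {back_panel, dowel, runner, top}
5. foot@(0, 1) [+x clear] — {back_panel, dowel, foot, runner, top}
6. shelf@(-1, 1) [-y clear] — {back_panel, dowel, foot, runner, shelf, top}
7. rail@(0, 2) [+y clear] — {back_panel, dowel, foot, rail, runner, shelf, top}
8. side_panel@(-1, 0) [-y clear] — {back_panel, dowel, foot, rail, runner, shelf, side_panel, top}
9. drawer_front@(1, -1) [+x clear] — {back_panel, dowel, drawer_front, foot, rail, runner, shelf, side_panel, top}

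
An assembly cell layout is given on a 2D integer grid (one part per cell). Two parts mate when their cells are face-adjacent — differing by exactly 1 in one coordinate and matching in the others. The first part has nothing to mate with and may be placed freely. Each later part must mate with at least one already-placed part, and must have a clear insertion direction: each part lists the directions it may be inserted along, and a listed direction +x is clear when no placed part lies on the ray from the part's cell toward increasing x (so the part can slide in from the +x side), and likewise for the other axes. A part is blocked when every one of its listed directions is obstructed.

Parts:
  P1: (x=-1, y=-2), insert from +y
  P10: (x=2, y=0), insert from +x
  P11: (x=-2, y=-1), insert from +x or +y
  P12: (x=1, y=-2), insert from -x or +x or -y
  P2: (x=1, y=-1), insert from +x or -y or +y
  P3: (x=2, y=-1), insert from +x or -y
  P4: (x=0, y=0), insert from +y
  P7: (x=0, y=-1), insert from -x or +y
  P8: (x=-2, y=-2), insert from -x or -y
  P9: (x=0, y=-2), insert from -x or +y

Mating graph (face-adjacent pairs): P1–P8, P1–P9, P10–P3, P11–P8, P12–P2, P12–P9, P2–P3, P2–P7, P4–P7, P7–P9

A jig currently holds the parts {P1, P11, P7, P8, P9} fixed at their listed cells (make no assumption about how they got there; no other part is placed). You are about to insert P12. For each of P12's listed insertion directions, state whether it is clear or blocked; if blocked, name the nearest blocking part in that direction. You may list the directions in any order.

+x: clear; -x: blocked by P9; -y: clear

-x: nearest on ray is P9@(0, -2) ⇒ blocked
+x: ray from P12(1, -2) has no placed part ⇒ clear
-y: ray from P12(1, -2) has no placed part ⇒ clear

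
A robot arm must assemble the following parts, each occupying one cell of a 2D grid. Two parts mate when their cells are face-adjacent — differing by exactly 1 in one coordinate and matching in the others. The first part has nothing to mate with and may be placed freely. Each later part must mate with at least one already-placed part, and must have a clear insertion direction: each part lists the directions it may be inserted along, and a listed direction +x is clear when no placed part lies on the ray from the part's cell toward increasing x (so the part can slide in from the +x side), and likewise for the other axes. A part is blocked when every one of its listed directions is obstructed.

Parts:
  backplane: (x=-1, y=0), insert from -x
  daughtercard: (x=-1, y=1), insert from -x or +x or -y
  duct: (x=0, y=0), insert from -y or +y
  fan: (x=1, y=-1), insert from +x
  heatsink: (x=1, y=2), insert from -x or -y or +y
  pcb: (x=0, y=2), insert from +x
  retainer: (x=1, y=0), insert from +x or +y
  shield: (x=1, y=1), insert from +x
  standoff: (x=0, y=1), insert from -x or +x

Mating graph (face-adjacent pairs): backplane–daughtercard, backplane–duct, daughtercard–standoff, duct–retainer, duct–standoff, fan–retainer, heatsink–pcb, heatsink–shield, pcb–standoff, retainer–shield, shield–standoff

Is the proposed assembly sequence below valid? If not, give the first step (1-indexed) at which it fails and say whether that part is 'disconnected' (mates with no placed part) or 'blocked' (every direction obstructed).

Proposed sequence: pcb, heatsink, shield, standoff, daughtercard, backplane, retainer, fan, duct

Valid

1. pcb@(0, 2) [+x clear] — {pcb}
2. heatsink@(1, 2) [-y clear] — {heatsink, pcb}
3. shield@(1, 1) [+x clear] — {heatsink, pcb, shield}
4. standoff@(0, 1) [-x clear] — {heatsink, pcb, shield, standoff}
5. daughtercard@(-1, 1) [-x clear] — {daughtercard, heatsink, pcb, shield, standoff}
6. backplane@(-1, 0) [-x clear] — {backplane, daughtercard, heatsink, pcb, shield, standoff}
7. retainer@(1, 0) [+x clear] — {backplane, daughtercard, heatsink, pcb, retainer, shield, standoff}
8. fan@(1, -1) [+x clear] — {backplane, daughtercard, fan, heatsink, pcb, retainer, shield, standoff}
9. duct@(0, 0) [-y clear] — {backplane, daughtercard, duct, fan, heatsink, pcb, retainer, shield, standoff}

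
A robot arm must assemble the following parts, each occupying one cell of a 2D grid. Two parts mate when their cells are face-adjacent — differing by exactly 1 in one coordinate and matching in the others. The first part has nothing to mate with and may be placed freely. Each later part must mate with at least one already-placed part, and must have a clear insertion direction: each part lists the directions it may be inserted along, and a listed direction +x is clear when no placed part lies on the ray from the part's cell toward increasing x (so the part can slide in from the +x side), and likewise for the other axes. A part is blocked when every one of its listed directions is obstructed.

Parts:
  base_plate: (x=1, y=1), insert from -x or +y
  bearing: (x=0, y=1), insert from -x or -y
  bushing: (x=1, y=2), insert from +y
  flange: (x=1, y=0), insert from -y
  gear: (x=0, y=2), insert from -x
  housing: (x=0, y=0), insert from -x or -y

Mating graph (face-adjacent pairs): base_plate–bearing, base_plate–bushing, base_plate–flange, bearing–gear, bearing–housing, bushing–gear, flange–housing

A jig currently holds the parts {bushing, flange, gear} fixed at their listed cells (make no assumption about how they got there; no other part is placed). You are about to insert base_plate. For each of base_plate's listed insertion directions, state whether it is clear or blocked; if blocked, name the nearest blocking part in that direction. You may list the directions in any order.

-x: ray from base_plate(1, 1) has no placed part ⇒ clear
+y: nearest on ray is bushing@(1, 2) ⇒ blocked

+y: blocked by bushing; -x: clear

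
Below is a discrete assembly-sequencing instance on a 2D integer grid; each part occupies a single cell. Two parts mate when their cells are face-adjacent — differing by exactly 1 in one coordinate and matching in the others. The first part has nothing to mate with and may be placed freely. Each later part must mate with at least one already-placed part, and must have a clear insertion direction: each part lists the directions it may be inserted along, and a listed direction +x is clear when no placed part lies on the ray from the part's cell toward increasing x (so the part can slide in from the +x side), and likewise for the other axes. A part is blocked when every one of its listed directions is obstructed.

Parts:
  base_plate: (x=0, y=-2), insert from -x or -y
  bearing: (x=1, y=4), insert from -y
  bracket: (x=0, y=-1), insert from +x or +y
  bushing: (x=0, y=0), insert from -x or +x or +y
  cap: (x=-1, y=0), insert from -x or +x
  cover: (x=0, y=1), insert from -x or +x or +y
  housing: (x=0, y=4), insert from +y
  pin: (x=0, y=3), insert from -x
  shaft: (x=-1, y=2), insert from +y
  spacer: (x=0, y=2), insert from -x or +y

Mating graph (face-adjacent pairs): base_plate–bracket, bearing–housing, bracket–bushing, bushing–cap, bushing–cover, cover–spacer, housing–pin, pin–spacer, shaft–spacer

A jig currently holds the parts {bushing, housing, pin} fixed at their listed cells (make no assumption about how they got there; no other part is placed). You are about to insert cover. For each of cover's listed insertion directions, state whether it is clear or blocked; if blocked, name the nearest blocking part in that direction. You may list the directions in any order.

-x: ray from cover(0, 1) has no placed part ⇒ clear
+x: ray from cover(0, 1) has no placed part ⇒ clear
+y: nearest on ray is pin@(0, 3) ⇒ blocked

+x: clear; +y: blocked by pin; -x: clear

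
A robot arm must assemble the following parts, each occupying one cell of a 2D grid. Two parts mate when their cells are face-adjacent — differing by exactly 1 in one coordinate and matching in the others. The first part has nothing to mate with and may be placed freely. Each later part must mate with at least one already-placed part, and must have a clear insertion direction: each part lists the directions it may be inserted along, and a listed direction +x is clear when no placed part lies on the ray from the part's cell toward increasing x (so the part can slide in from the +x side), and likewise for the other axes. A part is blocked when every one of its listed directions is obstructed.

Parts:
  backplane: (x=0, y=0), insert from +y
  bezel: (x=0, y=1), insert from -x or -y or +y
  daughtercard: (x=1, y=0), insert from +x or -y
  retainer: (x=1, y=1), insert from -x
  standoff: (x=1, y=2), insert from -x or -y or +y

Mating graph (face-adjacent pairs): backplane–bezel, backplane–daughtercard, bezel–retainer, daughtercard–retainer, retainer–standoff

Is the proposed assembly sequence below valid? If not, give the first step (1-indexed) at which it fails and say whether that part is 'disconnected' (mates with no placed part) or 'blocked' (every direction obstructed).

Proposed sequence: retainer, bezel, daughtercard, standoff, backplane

1. retainer@(1, 1) [-x clear] — {retainer}
2. bezel@(0, 1) [-x clear] — {bezel, retainer}
3. daughtercard@(1, 0) [+x clear] — {bezel, daughtercard, retainer}
4. standoff@(1, 2) [-x clear] — {bezel, daughtercard, retainer, standoff}
5. backplane@(0, 0) — +y all obstructed ⇒ blocked

Invalid at step 5 (blocked)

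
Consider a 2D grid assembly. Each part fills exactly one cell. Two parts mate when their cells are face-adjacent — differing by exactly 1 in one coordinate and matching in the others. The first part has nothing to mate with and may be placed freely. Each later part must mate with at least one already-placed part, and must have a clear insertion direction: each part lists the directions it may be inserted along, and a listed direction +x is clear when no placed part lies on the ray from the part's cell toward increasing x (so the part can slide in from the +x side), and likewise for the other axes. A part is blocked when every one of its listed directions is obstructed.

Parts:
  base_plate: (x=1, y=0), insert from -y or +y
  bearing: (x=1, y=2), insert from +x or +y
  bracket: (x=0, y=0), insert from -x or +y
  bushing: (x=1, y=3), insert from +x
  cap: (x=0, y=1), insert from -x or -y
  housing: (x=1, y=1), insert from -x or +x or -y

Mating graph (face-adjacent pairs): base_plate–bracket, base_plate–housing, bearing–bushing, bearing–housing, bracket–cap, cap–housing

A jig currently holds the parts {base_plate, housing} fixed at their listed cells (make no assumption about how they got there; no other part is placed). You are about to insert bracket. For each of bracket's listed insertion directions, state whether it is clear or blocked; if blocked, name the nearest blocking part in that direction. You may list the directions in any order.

+y: clear; -x: clear

-x: ray from bracket(0, 0) has no placed part ⇒ clear
+y: ray from bracket(0, 0) has no placed part ⇒ clear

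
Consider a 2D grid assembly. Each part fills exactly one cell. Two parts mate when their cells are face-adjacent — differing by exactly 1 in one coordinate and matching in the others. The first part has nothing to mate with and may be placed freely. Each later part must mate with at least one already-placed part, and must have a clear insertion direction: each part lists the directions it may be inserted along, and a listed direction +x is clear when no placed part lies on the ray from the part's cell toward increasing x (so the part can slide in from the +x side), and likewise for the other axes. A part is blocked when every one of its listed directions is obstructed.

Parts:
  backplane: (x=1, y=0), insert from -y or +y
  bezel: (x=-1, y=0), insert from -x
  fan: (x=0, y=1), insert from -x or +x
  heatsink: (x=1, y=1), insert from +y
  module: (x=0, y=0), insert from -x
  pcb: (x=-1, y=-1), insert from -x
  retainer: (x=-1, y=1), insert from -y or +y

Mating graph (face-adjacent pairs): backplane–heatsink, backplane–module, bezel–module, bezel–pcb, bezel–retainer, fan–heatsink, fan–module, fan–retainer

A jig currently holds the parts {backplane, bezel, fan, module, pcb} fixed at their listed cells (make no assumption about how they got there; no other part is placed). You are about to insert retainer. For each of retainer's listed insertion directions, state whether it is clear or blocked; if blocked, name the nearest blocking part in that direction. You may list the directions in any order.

-y: nearest on ray is bezel@(-1, 0) ⇒ blocked
+y: ray from retainer(-1, 1) has no placed part ⇒ clear

+y: clear; -y: blocked by bezel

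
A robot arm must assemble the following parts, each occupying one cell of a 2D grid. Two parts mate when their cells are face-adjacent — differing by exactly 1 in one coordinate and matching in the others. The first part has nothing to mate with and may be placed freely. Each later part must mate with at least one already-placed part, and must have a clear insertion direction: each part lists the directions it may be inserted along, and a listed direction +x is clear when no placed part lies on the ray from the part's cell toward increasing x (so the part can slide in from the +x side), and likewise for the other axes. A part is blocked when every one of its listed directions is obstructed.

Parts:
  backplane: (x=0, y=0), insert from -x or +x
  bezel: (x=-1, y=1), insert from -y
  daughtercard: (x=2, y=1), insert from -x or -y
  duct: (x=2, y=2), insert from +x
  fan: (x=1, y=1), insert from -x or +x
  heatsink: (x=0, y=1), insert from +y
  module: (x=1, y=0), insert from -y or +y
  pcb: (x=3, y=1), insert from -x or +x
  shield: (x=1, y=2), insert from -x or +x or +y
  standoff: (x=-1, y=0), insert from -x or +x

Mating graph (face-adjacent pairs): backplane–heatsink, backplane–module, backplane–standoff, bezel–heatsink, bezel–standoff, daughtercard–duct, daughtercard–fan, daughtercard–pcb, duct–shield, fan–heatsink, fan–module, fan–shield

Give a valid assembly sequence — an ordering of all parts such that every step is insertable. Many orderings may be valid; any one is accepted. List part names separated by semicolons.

1. backplane@(0, 0) [-x clear] — {backplane}
2. heatsink@(0, 1) [+y clear] — {backplane, heatsink}
3. bezel@(-1, 1) [-y clear] — {backplane, bezel, heatsink}
4. standoff@(-1, 0) [-x clear] — {backplane, bezel, heatsink, standoff}
5. fan@(1, 1) [+x clear] — {backplane, bezel, fan, heatsink, standoff}
6. daughtercard@(2, 1) [-y clear] — {backplane, bezel, daughtercard, fan, heatsink, standoff}
7. module@(1, 0) [-y clear] — {backplane, bezel, daughtercard, fan, heatsink, module, standoff}
8. shield@(1, 2) [-x clear] — {backplane, bezel, daughtercard, fan, heatsink, module, shield, standoff}
9. pcb@(3, 1) [+x clear] — {backplane, bezel, daughtercard, fan, heatsink, module, pcb, shield, standoff}
10. duct@(2, 2) [+x clear] — {backplane, bezel, daughtercard, duct, fan, heatsink, module, pcb, shield, standoff}

backplane; heatsink; bezel; standoff; fan; daughtercard; module; shield; pcb; duct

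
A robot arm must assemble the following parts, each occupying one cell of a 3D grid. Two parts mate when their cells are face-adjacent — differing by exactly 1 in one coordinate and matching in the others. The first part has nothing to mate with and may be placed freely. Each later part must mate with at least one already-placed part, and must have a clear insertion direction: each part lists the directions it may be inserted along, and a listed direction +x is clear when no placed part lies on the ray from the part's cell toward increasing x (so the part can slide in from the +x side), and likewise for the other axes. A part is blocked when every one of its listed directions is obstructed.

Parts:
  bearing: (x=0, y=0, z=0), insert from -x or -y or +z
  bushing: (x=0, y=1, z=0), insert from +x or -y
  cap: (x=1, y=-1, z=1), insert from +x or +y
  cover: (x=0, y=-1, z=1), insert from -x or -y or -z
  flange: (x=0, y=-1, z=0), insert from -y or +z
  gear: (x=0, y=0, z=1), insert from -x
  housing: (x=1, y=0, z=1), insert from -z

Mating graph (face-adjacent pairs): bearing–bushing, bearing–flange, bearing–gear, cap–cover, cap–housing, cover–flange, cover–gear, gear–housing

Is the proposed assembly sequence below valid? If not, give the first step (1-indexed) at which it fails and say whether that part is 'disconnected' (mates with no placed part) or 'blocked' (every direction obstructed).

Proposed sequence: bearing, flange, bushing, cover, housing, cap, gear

1. bearing@(0, 0, 0) [-x clear] — {bearing}
2. flange@(0, -1, 0) [-y clear] — {bearing, flange}
3. bushing@(0, 1, 0) [+x clear] — {bearing, bushing, flange}
4. cover@(0, -1, 1) [-x clear] — {bearing, bushing, cover, flange}
5. housing@(1, 0, 1) — no placed neighbour ⇒ disconnected

Invalid at step 5 (disconnected)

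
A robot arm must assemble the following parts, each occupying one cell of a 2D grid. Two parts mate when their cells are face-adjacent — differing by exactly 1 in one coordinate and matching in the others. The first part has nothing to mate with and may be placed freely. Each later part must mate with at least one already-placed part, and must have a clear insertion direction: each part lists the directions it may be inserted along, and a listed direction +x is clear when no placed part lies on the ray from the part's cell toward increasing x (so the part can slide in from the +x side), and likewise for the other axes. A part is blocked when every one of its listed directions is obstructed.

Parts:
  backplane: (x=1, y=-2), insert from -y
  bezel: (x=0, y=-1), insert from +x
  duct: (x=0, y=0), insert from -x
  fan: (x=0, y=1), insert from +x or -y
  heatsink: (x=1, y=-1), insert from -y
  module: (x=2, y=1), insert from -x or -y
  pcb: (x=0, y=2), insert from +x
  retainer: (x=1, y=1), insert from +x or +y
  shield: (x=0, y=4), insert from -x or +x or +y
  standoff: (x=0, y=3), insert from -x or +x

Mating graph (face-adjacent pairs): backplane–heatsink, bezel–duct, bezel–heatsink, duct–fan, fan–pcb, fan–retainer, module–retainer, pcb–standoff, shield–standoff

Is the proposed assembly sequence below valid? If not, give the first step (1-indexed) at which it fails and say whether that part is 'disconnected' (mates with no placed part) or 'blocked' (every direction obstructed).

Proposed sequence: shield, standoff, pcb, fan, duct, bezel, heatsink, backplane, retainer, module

Valid

1. shield@(0, 4) [-x clear] — {shield}
2. standoff@(0, 3) [-x clear] — {shield, standoff}
3. pcb@(0, 2) [+x clear] — {pcb, shield, standoff}
4. fan@(0, 1) [+x clear] — {fan, pcb, shield, standoff}
5. duct@(0, 0) [-x clear] — {duct, fan, pcb, shield, standoff}
6. bezel@(0, -1) [+x clear] — {bezel, duct, fan, pcb, shield, standoff}
7. heatsink@(1, -1) [-y clear] — {bezel, duct, fan, heatsink, pcb, shield, standoff}
8. backplane@(1, -2) [-y clear] — {backplane, bezel, duct, fan, heatsink, pcb, shield, standoff}
9. retainer@(1, 1) [+x clear] — {backplane, bezel, duct, fan, heatsink, pcb, retainer, shield, standoff}
10. module@(2, 1) [-y clear] — {backplane, bezel, duct, fan, heatsink, module, pcb, retainer, shield, standoff}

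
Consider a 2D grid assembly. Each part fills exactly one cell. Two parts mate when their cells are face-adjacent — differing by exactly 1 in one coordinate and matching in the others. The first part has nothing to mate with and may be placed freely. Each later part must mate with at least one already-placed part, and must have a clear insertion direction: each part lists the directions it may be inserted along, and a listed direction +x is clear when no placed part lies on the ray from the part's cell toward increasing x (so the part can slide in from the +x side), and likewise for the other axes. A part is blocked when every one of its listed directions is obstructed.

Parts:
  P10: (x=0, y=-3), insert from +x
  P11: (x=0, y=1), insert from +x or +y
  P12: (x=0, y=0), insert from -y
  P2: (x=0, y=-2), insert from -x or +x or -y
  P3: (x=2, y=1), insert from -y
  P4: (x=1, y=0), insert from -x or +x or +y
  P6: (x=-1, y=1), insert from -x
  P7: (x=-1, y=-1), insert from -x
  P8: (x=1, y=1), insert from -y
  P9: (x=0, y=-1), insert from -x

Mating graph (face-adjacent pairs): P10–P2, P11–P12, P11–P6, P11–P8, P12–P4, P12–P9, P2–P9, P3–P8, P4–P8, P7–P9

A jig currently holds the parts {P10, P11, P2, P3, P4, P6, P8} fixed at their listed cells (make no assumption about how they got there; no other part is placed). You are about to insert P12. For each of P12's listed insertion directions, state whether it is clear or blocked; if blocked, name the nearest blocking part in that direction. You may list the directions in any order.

-y: nearest on ray is P2@(0, -2) ⇒ blocked

-y: blocked by P2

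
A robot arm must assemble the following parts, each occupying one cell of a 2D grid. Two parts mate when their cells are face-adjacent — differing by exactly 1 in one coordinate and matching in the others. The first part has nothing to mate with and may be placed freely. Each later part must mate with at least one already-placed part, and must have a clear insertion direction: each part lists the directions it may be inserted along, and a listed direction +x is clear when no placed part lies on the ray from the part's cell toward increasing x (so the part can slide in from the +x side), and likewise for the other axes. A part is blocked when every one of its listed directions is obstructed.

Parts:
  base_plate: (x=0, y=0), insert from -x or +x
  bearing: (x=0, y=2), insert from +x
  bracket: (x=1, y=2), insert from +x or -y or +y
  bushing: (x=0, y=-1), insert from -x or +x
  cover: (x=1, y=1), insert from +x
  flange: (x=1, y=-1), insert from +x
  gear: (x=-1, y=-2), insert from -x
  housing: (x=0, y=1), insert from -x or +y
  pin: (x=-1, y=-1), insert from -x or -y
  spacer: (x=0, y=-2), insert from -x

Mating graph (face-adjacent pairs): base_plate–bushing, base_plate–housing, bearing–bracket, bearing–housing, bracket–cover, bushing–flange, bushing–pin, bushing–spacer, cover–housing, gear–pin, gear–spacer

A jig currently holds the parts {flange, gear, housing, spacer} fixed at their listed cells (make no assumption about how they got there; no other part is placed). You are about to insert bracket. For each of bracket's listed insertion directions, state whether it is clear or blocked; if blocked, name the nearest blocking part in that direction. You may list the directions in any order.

+x: clear; +y: clear; -y: blocked by flange

+x: ray from bracket(1, 2) has no placed part ⇒ clear
-y: nearest on ray is flange@(1, -1) ⇒ blocked
+y: ray from bracket(1, 2) has no placed part ⇒ clear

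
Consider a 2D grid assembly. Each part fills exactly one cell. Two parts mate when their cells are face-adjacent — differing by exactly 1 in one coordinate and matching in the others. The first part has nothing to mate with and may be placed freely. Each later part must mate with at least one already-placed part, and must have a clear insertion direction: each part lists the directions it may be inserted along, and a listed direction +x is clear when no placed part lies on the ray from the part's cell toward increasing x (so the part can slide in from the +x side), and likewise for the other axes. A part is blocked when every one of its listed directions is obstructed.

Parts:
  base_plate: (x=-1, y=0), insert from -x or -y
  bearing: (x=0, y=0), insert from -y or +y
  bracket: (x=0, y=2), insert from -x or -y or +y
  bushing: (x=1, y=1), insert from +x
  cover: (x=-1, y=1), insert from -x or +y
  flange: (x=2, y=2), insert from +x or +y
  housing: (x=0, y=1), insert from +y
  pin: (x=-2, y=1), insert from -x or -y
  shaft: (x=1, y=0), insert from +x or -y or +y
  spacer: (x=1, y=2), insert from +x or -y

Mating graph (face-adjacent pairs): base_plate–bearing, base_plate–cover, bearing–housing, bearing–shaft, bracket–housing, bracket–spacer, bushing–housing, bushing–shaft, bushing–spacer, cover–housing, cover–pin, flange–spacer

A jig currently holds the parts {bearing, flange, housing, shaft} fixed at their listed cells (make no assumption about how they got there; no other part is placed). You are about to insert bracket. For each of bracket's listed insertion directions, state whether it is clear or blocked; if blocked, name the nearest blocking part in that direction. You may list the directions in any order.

-x: ray from bracket(0, 2) has no placed part ⇒ clear
-y: nearest on ray is housing@(0, 1) ⇒ blocked
+y: ray from bracket(0, 2) has no placed part ⇒ clear

+y: clear; -x: clear; -y: blocked by housing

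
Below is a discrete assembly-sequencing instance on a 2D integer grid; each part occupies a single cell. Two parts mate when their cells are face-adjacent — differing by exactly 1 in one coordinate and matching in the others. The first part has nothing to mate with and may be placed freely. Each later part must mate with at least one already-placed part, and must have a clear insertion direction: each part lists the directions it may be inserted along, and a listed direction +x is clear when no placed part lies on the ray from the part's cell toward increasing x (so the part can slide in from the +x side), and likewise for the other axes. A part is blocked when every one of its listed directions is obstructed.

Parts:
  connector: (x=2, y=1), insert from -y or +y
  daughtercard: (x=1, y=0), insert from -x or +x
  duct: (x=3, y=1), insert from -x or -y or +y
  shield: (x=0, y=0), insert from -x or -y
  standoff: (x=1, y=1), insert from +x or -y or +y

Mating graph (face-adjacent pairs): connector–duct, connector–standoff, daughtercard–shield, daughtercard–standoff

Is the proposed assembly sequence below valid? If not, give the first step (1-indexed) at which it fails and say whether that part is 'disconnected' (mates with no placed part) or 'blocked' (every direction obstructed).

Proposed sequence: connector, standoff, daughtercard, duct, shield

Valid

1. connector@(2, 1) [-y clear] — {connector}
2. standoff@(1, 1) [-y clear] — {connector, standoff}
3. daughtercard@(1, 0) [-x clear] — {connector, daughtercard, standoff}
4. duct@(3, 1) [-y clear] — {connector, daughtercard, duct, standoff}
5. shield@(0, 0) [-x clear] — {connector, daughtercard, duct, shield, standoff}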